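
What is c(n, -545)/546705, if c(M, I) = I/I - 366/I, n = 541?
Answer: 911/297954225 ≈ 3.0575e-6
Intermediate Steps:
c(M, I) = 1 - 366/I
c(n, -545)/546705 = ((-366 - 545)/(-545))/546705 = -1/545*(-911)*(1/546705) = (911/545)*(1/546705) = 911/297954225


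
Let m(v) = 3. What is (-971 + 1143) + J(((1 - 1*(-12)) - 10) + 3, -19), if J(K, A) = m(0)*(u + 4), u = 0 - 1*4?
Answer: 172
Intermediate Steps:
u = -4 (u = 0 - 4 = -4)
J(K, A) = 0 (J(K, A) = 3*(-4 + 4) = 3*0 = 0)
(-971 + 1143) + J(((1 - 1*(-12)) - 10) + 3, -19) = (-971 + 1143) + 0 = 172 + 0 = 172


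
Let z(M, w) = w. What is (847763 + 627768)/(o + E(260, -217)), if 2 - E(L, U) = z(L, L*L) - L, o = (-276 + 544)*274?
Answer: 1475531/6094 ≈ 242.13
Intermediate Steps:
o = 73432 (o = 268*274 = 73432)
E(L, U) = 2 + L - L² (E(L, U) = 2 - (L*L - L) = 2 - (L² - L) = 2 + (L - L²) = 2 + L - L²)
(847763 + 627768)/(o + E(260, -217)) = (847763 + 627768)/(73432 + (2 + 260 - 1*260²)) = 1475531/(73432 + (2 + 260 - 1*67600)) = 1475531/(73432 + (2 + 260 - 67600)) = 1475531/(73432 - 67338) = 1475531/6094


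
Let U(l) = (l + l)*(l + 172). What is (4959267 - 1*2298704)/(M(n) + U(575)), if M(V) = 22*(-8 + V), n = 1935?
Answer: 2660563/901444 ≈ 2.9514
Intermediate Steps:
M(V) = -176 + 22*V
U(l) = 2*l*(172 + l) (U(l) = (2*l)*(172 + l) = 2*l*(172 + l))
(4959267 - 1*2298704)/(M(n) + U(575)) = (4959267 - 1*2298704)/((-176 + 22*1935) + 2*575*(172 + 575)) = (4959267 - 2298704)/((-176 + 42570) + 2*575*747) = 2660563/(42394 + 859050) = 2660563/901444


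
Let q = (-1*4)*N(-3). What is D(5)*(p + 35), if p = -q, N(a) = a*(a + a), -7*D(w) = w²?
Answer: -2675/7 ≈ -382.14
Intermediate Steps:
D(w) = -w²/7
N(a) = 2*a² (N(a) = a*(2*a) = 2*a²)
q = -72 (q = (-1*4)*(2*(-3)²) = -8*9 = -4*18 = -72)
p = 72 (p = -1*(-72) = 72)
D(5)*(p + 35) = (-⅐*5²)*(72 + 35) = -⅐*25*107 = -25/7*107 = -2675/7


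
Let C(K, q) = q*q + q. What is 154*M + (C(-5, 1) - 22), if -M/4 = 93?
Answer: -57308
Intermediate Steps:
C(K, q) = q + q² (C(K, q) = q² + q = q + q²)
M = -372 (M = -4*93 = -372)
154*M + (C(-5, 1) - 22) = 154*(-372) + (1*(1 + 1) - 22) = -57288 + (1*2 - 22) = -57288 + (2 - 22) = -57288 - 20 = -57308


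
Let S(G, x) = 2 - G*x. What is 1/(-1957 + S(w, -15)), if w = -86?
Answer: -1/3245 ≈ -0.00030817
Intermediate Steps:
S(G, x) = 2 - G*x
1/(-1957 + S(w, -15)) = 1/(-1957 + (2 - 1*(-86)*(-15))) = 1/(-1957 + (2 - 1290)) = 1/(-1957 - 1288) = 1/(-3245) = -1/3245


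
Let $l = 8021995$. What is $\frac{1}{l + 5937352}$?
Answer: $\frac{1}{13959347} \approx 7.1637 \cdot 10^{-8}$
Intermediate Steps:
$\frac{1}{l + 5937352} = \frac{1}{8021995 + 5937352} = \frac{1}{13959347}$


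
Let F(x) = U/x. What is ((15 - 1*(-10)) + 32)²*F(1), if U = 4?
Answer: 12996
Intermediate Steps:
F(x) = 4/x
((15 - 1*(-10)) + 32)²*F(1) = ((15 - 1*(-10)) + 32)²*(4/1) = ((15 + 10) + 32)²*(4*1) = (25 + 32)²*4 = 57²*4 = 3249*4 = 12996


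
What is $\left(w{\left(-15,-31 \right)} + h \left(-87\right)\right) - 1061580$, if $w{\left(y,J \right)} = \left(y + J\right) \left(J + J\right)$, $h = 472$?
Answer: $-1099792$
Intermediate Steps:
$w{\left(y,J \right)} = 2 J \left(J + y\right)$ ($w{\left(y,J \right)} = \left(J + y\right) 2 J = 2 J \left(J + y\right)$)
$\left(w{\left(-15,-31 \right)} + h \left(-87\right)\right) - 1061580 = \left(2 \left(-31\right) \left(-31 - 15\right) + 472 \left(-87\right)\right) - 1061580 = \left(2 \left(-31\right) \left(-46\right) - 41064\right) - 1061580 = \left(2852 - 41064\right) - 1061580 = -38212 - 1061580 = -1099792$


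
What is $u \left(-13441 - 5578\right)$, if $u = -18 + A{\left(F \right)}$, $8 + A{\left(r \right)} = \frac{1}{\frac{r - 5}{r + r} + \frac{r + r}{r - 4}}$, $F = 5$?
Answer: $\frac{4925921}{10} \approx 4.9259 \cdot 10^{5}$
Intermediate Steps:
$A{\left(r \right)} = -8 + \frac{1}{\frac{-5 + r}{2 r} + \frac{2 r}{-4 + r}}$ ($A{\left(r \right)} = -8 + \frac{1}{\frac{r - 5}{r + r} + \frac{r + r}{r - 4}} = -8 + \frac{1}{\frac{-5 + r}{2 r} + \frac{2 r}{-4 + r}}$)
$u = - \frac{259}{10}$ ($u = -18 + \frac{2 \left(-80 - 19 \cdot 5^{2} + 32 \cdot 5\right)}{20 - 45 + 5 \cdot 5^{2}} = -18 + \frac{2 \left(-80 - 475 + 160\right)}{20 - 45 + 5 \cdot 25} = -18 + \frac{2 \left(-80 - 475 + 160\right)}{20 - 45 + 125} = -18 + 2 \cdot \frac{1}{100} \left(-395\right) = -18 - \frac{79}{10} = - \frac{259}{10} \approx -25.9$)
$u \left(-13441 - 5578\right) = - \frac{259 \left(-13441 - 5578\right)}{10} = \left(- \frac{259}{10}\right) \left(-19019\right) = \frac{4925921}{10}$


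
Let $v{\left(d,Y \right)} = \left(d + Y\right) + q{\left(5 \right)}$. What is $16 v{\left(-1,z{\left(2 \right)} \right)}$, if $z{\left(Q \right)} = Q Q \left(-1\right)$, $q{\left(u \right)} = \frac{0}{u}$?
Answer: $-80$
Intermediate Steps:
$q{\left(u \right)} = 0$
$z{\left(Q \right)} = - Q^{2}$ ($z{\left(Q \right)} = Q^{2} \left(-1\right) = - Q^{2}$)
$v{\left(d,Y \right)} = Y + d$ ($v{\left(d,Y \right)} = \left(d + Y\right) + 0 = \left(Y + d\right) + 0 = Y + d$)
$16 v{\left(-1,z{\left(2 \right)} \right)} = 16 \left(- 2^{2} - 1\right) = 16 \left(\left(-1\right) 4 - 1\right) = 16 \left(-4 - 1\right) = 16 \left(-5\right) = -80$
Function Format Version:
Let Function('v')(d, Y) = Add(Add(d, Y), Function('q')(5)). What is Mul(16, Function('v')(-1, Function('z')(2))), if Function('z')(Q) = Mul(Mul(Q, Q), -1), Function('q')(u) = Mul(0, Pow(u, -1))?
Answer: -80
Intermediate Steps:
Function('q')(u) = 0
Function('z')(Q) = Mul(-1, Pow(Q, 2)) (Function('z')(Q) = Mul(Pow(Q, 2), -1) = Mul(-1, Pow(Q, 2)))
Function('v')(d, Y) = Add(Y, d) (Function('v')(d, Y) = Add(Add(d, Y), 0) = Add(Add(Y, d), 0) = Add(Y, d))
Mul(16, Function('v')(-1, Function('z')(2))) = Mul(16, Add(Mul(-1, Pow(2, 2)), -1)) = Mul(16, Add(Mul(-1, 4), -1)) = Mul(16, Add(-4, -1)) = Mul(16, -5) = -80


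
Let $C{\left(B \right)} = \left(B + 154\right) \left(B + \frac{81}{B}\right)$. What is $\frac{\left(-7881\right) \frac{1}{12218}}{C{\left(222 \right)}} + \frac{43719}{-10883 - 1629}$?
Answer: $- \frac{68851878466181}{19704769123360} \approx -3.4942$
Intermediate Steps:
$C{\left(B \right)} = \left(154 + B\right) \left(B + \frac{81}{B}\right)$
$\frac{\left(-7881\right) \frac{1}{12218}}{C{\left(222 \right)}} + \frac{43719}{-10883 - 1629} = \frac{\left(-7881\right) \frac{1}{12218}}{81 + 222^{2} + 154 \cdot 222 + \frac{12474}{222}} + \frac{43719}{-10883 - 1629} = \frac{\left(-7881\right) \frac{1}{12218}}{81 + 49284 + 34188 + 12474 \cdot \frac{1}{222}} + \frac{43719}{-12512} = - \frac{7881}{12218 \left(81 + 49284 + 34188 + \frac{2079}{37}\right)} + 43719 \left(- \frac{1}{12512}\right) = - \frac{7881}{12218 \cdot \frac{3093540}{37}} - \frac{43719}{12512} = \left(- \frac{7881}{12218}\right) \frac{37}{3093540} - \frac{43719}{12512} = - \frac{97199}{12598957240} - \frac{43719}{12512} = - \frac{68851878466181}{19704769123360}$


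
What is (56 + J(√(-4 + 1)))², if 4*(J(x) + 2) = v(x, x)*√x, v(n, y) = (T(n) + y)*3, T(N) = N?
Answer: 9*(36 + I*3^(¾)*√I)²/4 ≈ 2654.9 + 249.43*I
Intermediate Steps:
v(n, y) = 3*n + 3*y (v(n, y) = (n + y)*3 = 3*n + 3*y)
J(x) = -2 + 3*x^(3/2)/2 (J(x) = -2 + ((3*x + 3*x)*√x)/4 = -2 + ((6*x)*√x)/4 = -2 + (6*x^(3/2))/4 = -2 + 3*x^(3/2)/2)
(56 + J(√(-4 + 1)))² = (56 + (-2 + 3*(√(-4 + 1))^(3/2)/2))² = (56 + (-2 + 3*(√(-3))^(3/2)/2))² = (56 + (-2 + 3*(I*√3)^(3/2)/2))² = (56 + (-2 + 3*(3^(¾)*I^(3/2))/2))² = (56 + (-2 + 3*3^(¾)*I^(3/2)/2))² = (54 + 3*3^(¾)*I^(3/2)/2)²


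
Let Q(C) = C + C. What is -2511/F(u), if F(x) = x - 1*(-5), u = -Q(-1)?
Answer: -2511/7 ≈ -358.71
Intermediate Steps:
Q(C) = 2*C
u = 2 (u = -2*(-1) = -1*(-2) = 2)
F(x) = 5 + x (F(x) = x + 5 = 5 + x)
-2511/F(u) = -2511/(5 + 2) = -2511/7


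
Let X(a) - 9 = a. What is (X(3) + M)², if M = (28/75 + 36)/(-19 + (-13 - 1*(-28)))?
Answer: 47524/5625 ≈ 8.4487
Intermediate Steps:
X(a) = 9 + a
M = -682/75 (M = (28*(1/75) + 36)/(-19 + (-13 + 28)) = (28/75 + 36)/(-19 + 15) = (2728/75)/(-4) = (2728/75)*(-¼) = -682/75 ≈ -9.0933)
(X(3) + M)² = ((9 + 3) - 682/75)² = (12 - 682/75)² = (218/75)² = 47524/5625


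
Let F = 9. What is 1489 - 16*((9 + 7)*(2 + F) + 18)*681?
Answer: -2112335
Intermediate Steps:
1489 - 16*((9 + 7)*(2 + F) + 18)*681 = 1489 - 16*((9 + 7)*(2 + 9) + 18)*681 = 1489 - 16*(16*11 + 18)*681 = 1489 - 16*(176 + 18)*681 = 1489 - 16*194*681 = 1489 - 3104*681 = 1489 - 2113824 = -2112335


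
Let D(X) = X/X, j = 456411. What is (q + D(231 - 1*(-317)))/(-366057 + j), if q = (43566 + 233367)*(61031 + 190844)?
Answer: 34876249688/45177 ≈ 7.7199e+5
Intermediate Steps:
q = 69752499375 (q = 276933*251875 = 69752499375)
D(X) = 1
(q + D(231 - 1*(-317)))/(-366057 + j) = (69752499375 + 1)/(-366057 + 456411) = 69752499376/90354 = 69752499376*(1/90354) = 34876249688/45177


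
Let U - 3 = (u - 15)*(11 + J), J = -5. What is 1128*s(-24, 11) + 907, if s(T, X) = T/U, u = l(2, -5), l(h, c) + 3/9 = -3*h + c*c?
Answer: -4397/25 ≈ -175.88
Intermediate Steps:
l(h, c) = -⅓ + c² - 3*h (l(h, c) = -⅓ + (-3*h + c*c) = -⅓ + (-3*h + c²) = -⅓ + (c² - 3*h) = -⅓ + c² - 3*h)
u = 56/3 (u = -⅓ + (-5)² - 3*2 = -⅓ + 25 - 6 = 56/3 ≈ 18.667)
U = 25 (U = 3 + (56/3 - 15)*(11 - 5) = 3 + (11/3)*6 = 3 + 22 = 25)
s(T, X) = T/25
1128*s(-24, 11) + 907 = 1128*((1/25)*(-24)) + 907 = 1128*(-24/25) + 907 = -27072/25 + 907 = -4397/25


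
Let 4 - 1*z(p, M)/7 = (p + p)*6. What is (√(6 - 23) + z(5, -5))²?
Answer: (392 - I*√17)² ≈ 1.5365e+5 - 3233.0*I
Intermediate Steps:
z(p, M) = 28 - 84*p (z(p, M) = 28 - 7*(p + p)*6 = 28 - 7*2*p*6 = 28 - 84*p)
(√(6 - 23) + z(5, -5))² = (√(6 - 23) + (28 - 84*5))² = (√(-17) + (28 - 420))² = (I*√17 - 392)² = (-392 + I*√17)²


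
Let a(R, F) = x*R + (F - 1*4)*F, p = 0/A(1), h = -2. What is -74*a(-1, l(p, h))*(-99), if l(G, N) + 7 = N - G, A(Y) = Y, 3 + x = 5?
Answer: 842490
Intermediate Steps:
x = 2 (x = -3 + 5 = 2)
p = 0 (p = 0/1 = 0*1 = 0)
l(G, N) = -7 + N - G (l(G, N) = -7 + (N - G) = -7 + N - G)
a(R, F) = 2*R + F*(-4 + F) (a(R, F) = 2*R + (F - 1*4)*F = 2*R + (F - 4)*F = 2*R + (-4 + F)*F = 2*R + F*(-4 + F))
-74*a(-1, l(p, h))*(-99) = -74*((-7 - 2 - 1*0)**2 - 4*(-7 - 2 - 1*0) + 2*(-1))*(-99) = -74*((-7 - 2 + 0)**2 - 4*(-7 - 2 + 0) - 2)*(-99) = -74*((-9)**2 - 4*(-9) - 2)*(-99) = -74*(81 + 36 - 2)*(-99) = -74*115*(-99) = -8510*(-99) = 842490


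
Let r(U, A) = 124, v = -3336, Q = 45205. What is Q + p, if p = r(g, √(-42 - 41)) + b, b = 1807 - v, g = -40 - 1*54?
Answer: 50472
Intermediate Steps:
g = -94 (g = -40 - 54 = -94)
b = 5143 (b = 1807 - 1*(-3336) = 1807 + 3336 = 5143)
p = 5267 (p = 124 + 5143 = 5267)
Q + p = 45205 + 5267 = 50472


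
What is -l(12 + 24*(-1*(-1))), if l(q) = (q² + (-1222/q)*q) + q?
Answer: -110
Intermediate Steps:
l(q) = -1222 + q + q² (l(q) = (q² - 1222) + q = (-1222 + q²) + q = -1222 + q + q²)
-l(12 + 24*(-1*(-1))) = -(-1222 + (12 + 24*(-1*(-1))) + (12 + 24*(-1*(-1)))²) = -(-1222 + (12 + 24*1) + (12 + 24*1)²) = -(-1222 + (12 + 24) + (12 + 24)²) = -(-1222 + 36 + 36²) = -(-1222 + 36 + 1296) = -1*110 = -110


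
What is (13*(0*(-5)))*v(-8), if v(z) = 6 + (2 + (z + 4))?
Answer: 0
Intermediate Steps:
v(z) = 12 + z (v(z) = 6 + (2 + (4 + z)) = 6 + (6 + z) = 12 + z)
(13*(0*(-5)))*v(-8) = (13*(0*(-5)))*(12 - 8) = (13*0)*4 = 0*4 = 0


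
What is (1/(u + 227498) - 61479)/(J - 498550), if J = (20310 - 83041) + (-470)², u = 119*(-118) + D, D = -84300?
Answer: 7940381723/43962248436 ≈ 0.18062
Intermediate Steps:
u = -98342 (u = 119*(-118) - 84300 = -14042 - 84300 = -98342)
J = 158169 (J = -62731 + 220900 = 158169)
(1/(u + 227498) - 61479)/(J - 498550) = (1/(-98342 + 227498) - 61479)/(158169 - 498550) = (1/129156 - 61479)/(-340381) = (1/129156 - 61479)*(-1/340381) = -7940381723/129156*(-1/340381) = 7940381723/43962248436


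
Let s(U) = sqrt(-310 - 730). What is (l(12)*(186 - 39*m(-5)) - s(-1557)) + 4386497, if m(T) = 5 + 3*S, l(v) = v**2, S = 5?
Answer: 4300961 - 4*I*sqrt(65) ≈ 4.301e+6 - 32.249*I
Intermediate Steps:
s(U) = 4*I*sqrt(65) (s(U) = sqrt(-1040) = 4*I*sqrt(65))
m(T) = 20 (m(T) = 5 + 3*5 = 5 + 15 = 20)
(l(12)*(186 - 39*m(-5)) - s(-1557)) + 4386497 = (12**2*(186 - 39*20) - 4*I*sqrt(65)) + 4386497 = (144*(186 - 780) - 4*I*sqrt(65)) + 4386497 = (144*(-594) - 4*I*sqrt(65)) + 4386497 = (-85536 - 4*I*sqrt(65)) + 4386497 = 4300961 - 4*I*sqrt(65)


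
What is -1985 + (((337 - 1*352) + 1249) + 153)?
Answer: -598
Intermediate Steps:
-1985 + (((337 - 1*352) + 1249) + 153) = -1985 + (((337 - 352) + 1249) + 153) = -1985 + ((-15 + 1249) + 153) = -1985 + (1234 + 153) = -1985 + 1387 = -598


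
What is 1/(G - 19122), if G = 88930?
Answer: 1/69808 ≈ 1.4325e-5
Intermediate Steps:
1/(G - 19122) = 1/(88930 - 19122) = 1/69808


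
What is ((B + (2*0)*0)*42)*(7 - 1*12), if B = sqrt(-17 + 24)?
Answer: -210*sqrt(7) ≈ -555.61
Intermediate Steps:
B = sqrt(7) ≈ 2.6458
((B + (2*0)*0)*42)*(7 - 1*12) = ((sqrt(7) + (2*0)*0)*42)*(7 - 1*12) = ((sqrt(7) + 0*0)*42)*(7 - 12) = ((sqrt(7) + 0)*42)*(-5) = (sqrt(7)*42)*(-5) = (42*sqrt(7))*(-5) = -210*sqrt(7)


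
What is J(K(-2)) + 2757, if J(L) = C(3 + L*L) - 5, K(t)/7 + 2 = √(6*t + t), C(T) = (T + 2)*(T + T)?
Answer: -600506 + 381024*I*√14 ≈ -6.0051e+5 + 1.4257e+6*I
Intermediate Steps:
C(T) = 2*T*(2 + T) (C(T) = (2 + T)*(2*T) = 2*T*(2 + T))
K(t) = -14 + 7*√7*√t (K(t) = -14 + 7*√(6*t + t) = -14 + 7*√(7*t) = -14 + 7*(√7*√t) = -14 + 7*√7*√t)
J(L) = -5 + 2*(3 + L²)*(5 + L²) (J(L) = 2*(3 + L*L)*(2 + (3 + L*L)) - 5 = 2*(3 + L²)*(2 + (3 + L²)) - 5 = 2*(3 + L²)*(5 + L²) - 5 = -5 + 2*(3 + L²)*(5 + L²))
J(K(-2)) + 2757 = (25 + 2*(-14 + 7*√7*√(-2))⁴ + 16*(-14 + 7*√7*√(-2))²) + 2757 = (25 + 2*(-14 + 7*√7*(I*√2))⁴ + 16*(-14 + 7*√7*(I*√2))²) + 2757 = (25 + 2*(-14 + 7*I*√14)⁴ + 16*(-14 + 7*I*√14)²) + 2757 = 2782 + 2*(-14 + 7*I*√14)⁴ + 16*(-14 + 7*I*√14)²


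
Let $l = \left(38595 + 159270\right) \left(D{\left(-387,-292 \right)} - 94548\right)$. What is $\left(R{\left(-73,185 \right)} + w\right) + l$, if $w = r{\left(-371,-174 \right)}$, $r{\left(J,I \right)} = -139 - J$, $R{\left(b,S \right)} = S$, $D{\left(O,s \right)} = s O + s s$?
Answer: $20522558217$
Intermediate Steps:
$D{\left(O,s \right)} = s^{2} + O s$ ($D{\left(O,s \right)} = O s + s^{2} = s^{2} + O s$)
$w = 232$ ($w = -139 - -371 = -139 + 371 = 232$)
$l = 20522557800$ ($l = \left(38595 + 159270\right) \left(- 292 \left(-387 - 292\right) - 94548\right) = 197865 \left(\left(-292\right) \left(-679\right) - 94548\right) = 197865 \left(198268 - 94548\right) = 197865 \cdot 103720 = 20522557800$)
$\left(R{\left(-73,185 \right)} + w\right) + l = \left(185 + 232\right) + 20522557800 = 417 + 20522557800 = 20522558217$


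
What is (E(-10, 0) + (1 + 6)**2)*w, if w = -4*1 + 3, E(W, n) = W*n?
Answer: -49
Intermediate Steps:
w = -1 (w = -4 + 3 = -1)
(E(-10, 0) + (1 + 6)**2)*w = (-10*0 + (1 + 6)**2)*(-1) = (0 + 7**2)*(-1) = (0 + 49)*(-1) = 49*(-1) = -49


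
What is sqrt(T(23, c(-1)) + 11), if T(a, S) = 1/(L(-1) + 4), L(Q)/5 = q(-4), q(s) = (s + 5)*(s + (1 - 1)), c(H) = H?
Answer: 5*sqrt(7)/4 ≈ 3.3072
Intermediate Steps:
q(s) = s*(5 + s) (q(s) = (5 + s)*(s + 0) = (5 + s)*s = s*(5 + s))
L(Q) = -20 (L(Q) = 5*(-4*(5 - 4)) = 5*(-4*1) = 5*(-4) = -20)
T(a, S) = -1/16 (T(a, S) = 1/(-20 + 4) = 1/(-16) = -1/16)
sqrt(T(23, c(-1)) + 11) = sqrt(-1/16 + 11) = sqrt(175/16) = 5*sqrt(7)/4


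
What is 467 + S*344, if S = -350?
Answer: -119933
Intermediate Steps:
467 + S*344 = 467 - 350*344 = 467 - 120400 = -119933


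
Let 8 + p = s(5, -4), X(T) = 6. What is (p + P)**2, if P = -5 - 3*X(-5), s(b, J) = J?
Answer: 1225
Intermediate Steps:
p = -12 (p = -8 - 4 = -12)
P = -23 (P = -5 - 3*6 = -5 - 18 = -23)
(p + P)**2 = (-12 - 23)**2 = (-35)**2 = 1225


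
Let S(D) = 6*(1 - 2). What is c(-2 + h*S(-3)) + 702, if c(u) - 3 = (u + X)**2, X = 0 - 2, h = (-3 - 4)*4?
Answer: 27601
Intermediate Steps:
S(D) = -6 (S(D) = 6*(-1) = -6)
h = -28 (h = -7*4 = -28)
X = -2
c(u) = 3 + (-2 + u)**2 (c(u) = 3 + (u - 2)**2 = 3 + (-2 + u)**2)
c(-2 + h*S(-3)) + 702 = (3 + (-2 + (-2 - 28*(-6)))**2) + 702 = (3 + (-2 + (-2 + 168))**2) + 702 = (3 + (-2 + 166)**2) + 702 = (3 + 164**2) + 702 = (3 + 26896) + 702 = 26899 + 702 = 27601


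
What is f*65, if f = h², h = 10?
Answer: 6500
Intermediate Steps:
f = 100 (f = 10² = 100)
f*65 = 100*65 = 6500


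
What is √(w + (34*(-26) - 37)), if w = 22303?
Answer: √21382 ≈ 146.23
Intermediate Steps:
√(w + (34*(-26) - 37)) = √(22303 + (34*(-26) - 37)) = √(22303 + (-884 - 37)) = √(22303 - 921) = √21382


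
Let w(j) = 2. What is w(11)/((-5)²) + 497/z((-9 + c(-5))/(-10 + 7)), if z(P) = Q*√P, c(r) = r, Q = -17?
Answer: 2/25 - 71*√42/34 ≈ -13.453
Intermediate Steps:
z(P) = -17*√P
w(11)/((-5)²) + 497/z((-9 + c(-5))/(-10 + 7)) = 2/((-5)²) + 497/((-17*√14*√(-1/(-10 + 7)))) = 2/25 + 497/((-17*√14*√(-1/(-3)))) = 2*(1/25) + 497/((-17*√42/3)) = 2/25 + 497/((-17*√42/3)) = 2/25 + 497*(-√42/238) = 2/25 - 71*√42/34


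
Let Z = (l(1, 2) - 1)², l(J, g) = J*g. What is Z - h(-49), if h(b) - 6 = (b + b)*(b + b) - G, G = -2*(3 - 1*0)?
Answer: -9615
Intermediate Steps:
G = -6 (G = -2*(3 + 0) = -2*3 = -6)
h(b) = 12 + 4*b² (h(b) = 6 + ((b + b)*(b + b) - 1*(-6)) = 6 + ((2*b)*(2*b) + 6) = 6 + (4*b² + 6) = 6 + (6 + 4*b²) = 12 + 4*b²)
Z = 1 (Z = (1*2 - 1)² = (2 - 1)² = 1² = 1)
Z - h(-49) = 1 - (12 + 4*(-49)²) = 1 - (12 + 4*2401) = 1 - (12 + 9604) = 1 - 1*9616 = 1 - 9616 = -9615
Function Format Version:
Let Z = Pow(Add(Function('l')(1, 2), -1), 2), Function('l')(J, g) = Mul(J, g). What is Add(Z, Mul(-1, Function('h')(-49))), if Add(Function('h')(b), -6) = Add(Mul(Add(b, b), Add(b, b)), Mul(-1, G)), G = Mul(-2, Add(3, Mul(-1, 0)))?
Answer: -9615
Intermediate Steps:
G = -6 (G = Mul(-2, Add(3, 0)) = Mul(-2, 3) = -6)
Function('h')(b) = Add(12, Mul(4, Pow(b, 2))) (Function('h')(b) = Add(6, Add(Mul(Add(b, b), Add(b, b)), Mul(-1, -6))) = Add(6, Add(Mul(Mul(2, b), Mul(2, b)), 6)) = Add(6, Add(Mul(4, Pow(b, 2)), 6)) = Add(6, Add(6, Mul(4, Pow(b, 2)))) = Add(12, Mul(4, Pow(b, 2))))
Z = 1 (Z = Pow(Add(Mul(1, 2), -1), 2) = Pow(Add(2, -1), 2) = Pow(1, 2) = 1)
Add(Z, Mul(-1, Function('h')(-49))) = Add(1, Mul(-1, Add(12, Mul(4, Pow(-49, 2))))) = Add(1, Mul(-1, Add(12, Mul(4, 2401)))) = Add(1, Mul(-1, Add(12, 9604))) = Add(1, Mul(-1, 9616)) = Add(1, -9616) = -9615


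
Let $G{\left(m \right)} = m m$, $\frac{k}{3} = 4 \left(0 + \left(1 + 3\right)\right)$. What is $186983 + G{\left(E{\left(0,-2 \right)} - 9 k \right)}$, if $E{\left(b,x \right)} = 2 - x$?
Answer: $370167$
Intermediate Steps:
$k = 48$ ($k = 3 \cdot 4 \left(0 + \left(1 + 3\right)\right) = 3 \cdot 4 \left(0 + 4\right) = 3 \cdot 4 \cdot 4 = 3 \cdot 16 = 48$)
$G{\left(m \right)} = m^{2}$
$186983 + G{\left(E{\left(0,-2 \right)} - 9 k \right)} = 186983 + \left(\left(2 - -2\right) - 432\right)^{2} = 186983 + \left(\left(2 + 2\right) - 432\right)^{2} = 186983 + \left(4 - 432\right)^{2} = 186983 + \left(-428\right)^{2} = 186983 + 183184 = 370167$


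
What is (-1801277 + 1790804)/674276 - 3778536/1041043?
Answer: -2558678983275/701950309868 ≈ -3.6451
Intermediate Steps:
(-1801277 + 1790804)/674276 - 3778536/1041043 = -10473*1/674276 - 3778536*1/1041043 = -10473/674276 - 3778536/1041043 = -2558678983275/701950309868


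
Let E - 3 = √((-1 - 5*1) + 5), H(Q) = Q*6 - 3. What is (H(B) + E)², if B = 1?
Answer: (6 + I)² ≈ 35.0 + 12.0*I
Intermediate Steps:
H(Q) = -3 + 6*Q (H(Q) = 6*Q - 3 = -3 + 6*Q)
E = 3 + I (E = 3 + √((-1 - 5*1) + 5) = 3 + √((-1 - 5) + 5) = 3 + √(-6 + 5) = 3 + √(-1) = 3 + I ≈ 3.0 + 1.0*I)
(H(B) + E)² = ((-3 + 6*1) + (3 + I))² = ((-3 + 6) + (3 + I))² = (3 + (3 + I))² = (6 + I)²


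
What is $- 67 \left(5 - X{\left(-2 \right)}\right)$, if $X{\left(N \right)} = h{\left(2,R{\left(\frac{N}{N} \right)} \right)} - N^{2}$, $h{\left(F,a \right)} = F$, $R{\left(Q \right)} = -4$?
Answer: $-469$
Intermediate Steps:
$X{\left(N \right)} = 2 - N^{2}$
$- 67 \left(5 - X{\left(-2 \right)}\right) = - 67 \left(5 - \left(2 - \left(-2\right)^{2}\right)\right) = - 67 \left(5 - \left(2 - 4\right)\right) = - 67 \left(5 - -2\right) = - 67 \left(5 + 2\right) = \left(-67\right) 7 = -469$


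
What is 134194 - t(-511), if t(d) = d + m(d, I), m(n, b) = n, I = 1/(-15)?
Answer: 135216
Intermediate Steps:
I = -1/15 ≈ -0.066667
t(d) = 2*d (t(d) = d + d = 2*d)
134194 - t(-511) = 134194 - 2*(-511) = 134194 - 1*(-1022) = 134194 + 1022 = 135216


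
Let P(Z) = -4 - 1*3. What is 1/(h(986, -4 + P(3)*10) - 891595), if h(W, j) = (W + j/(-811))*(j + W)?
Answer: 811/6261095 ≈ 0.00012953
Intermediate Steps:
P(Z) = -7 (P(Z) = -4 - 3 = -7)
h(W, j) = (W + j)*(W - j/811) (h(W, j) = (W + j*(-1/811))*(W + j) = (W - j/811)*(W + j) = (W + j)*(W - j/811))
1/(h(986, -4 + P(3)*10) - 891595) = 1/((986² - (-4 - 7*10)²/811 + (810/811)*986*(-4 - 7*10)) - 891595) = 1/((972196 - (-4 - 70)²/811 + (810/811)*986*(-4 - 70)) - 891595) = 1/((972196 - 1/811*(-74)² + (810/811)*986*(-74)) - 891595) = 1/((972196 - 1/811*5476 - 59100840/811) - 891595) = 1/((972196 - 5476/811 - 59100840/811) - 891595) = 1/(729344640/811 - 891595) = 1/(6261095/811) = 811/6261095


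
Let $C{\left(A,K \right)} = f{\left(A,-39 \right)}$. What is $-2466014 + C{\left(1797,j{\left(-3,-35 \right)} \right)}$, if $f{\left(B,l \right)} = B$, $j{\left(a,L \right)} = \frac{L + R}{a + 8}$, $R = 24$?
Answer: $-2464217$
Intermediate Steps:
$j{\left(a,L \right)} = \frac{24 + L}{8 + a}$ ($j{\left(a,L \right)} = \frac{L + 24}{a + 8} = \frac{24 + L}{8 + a}$)
$C{\left(A,K \right)} = A$
$-2466014 + C{\left(1797,j{\left(-3,-35 \right)} \right)} = -2466014 + 1797 = -2464217$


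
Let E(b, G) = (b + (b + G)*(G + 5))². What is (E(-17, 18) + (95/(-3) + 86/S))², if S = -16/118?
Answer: 57138481/144 ≈ 3.9680e+5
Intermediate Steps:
S = -8/59 (S = -16*1/118 = -8/59 ≈ -0.13559)
E(b, G) = (b + (5 + G)*(G + b))² (E(b, G) = (b + (G + b)*(5 + G))² = (b + (5 + G)*(G + b))²)
(E(-17, 18) + (95/(-3) + 86/S))² = ((18² + 5*18 + 6*(-17) + 18*(-17))² + (95/(-3) + 86/(-8/59)))² = ((324 + 90 - 102 - 306)² + (95*(-⅓) + 86*(-59/8)))² = (6² + (-95/3 - 2537/4))² = (36 - 7991/12)² = (-7559/12)² = 57138481/144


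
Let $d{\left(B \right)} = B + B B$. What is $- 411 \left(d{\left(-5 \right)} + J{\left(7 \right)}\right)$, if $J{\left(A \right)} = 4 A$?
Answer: $-19728$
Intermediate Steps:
$d{\left(B \right)} = B + B^{2}$
$- 411 \left(d{\left(-5 \right)} + J{\left(7 \right)}\right) = - 411 \left(- 5 \left(1 - 5\right) + 4 \cdot 7\right) = - 411 \left(\left(-5\right) \left(-4\right) + 28\right) = - 411 \left(20 + 28\right) = \left(-411\right) 48 = -19728$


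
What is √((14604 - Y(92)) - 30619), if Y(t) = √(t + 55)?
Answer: √(-16015 - 7*√3) ≈ 126.6*I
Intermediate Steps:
Y(t) = √(55 + t)
√((14604 - Y(92)) - 30619) = √((14604 - √(55 + 92)) - 30619) = √((14604 - √147) - 30619) = √((14604 - 7*√3) - 30619) = √(-16015 - 7*√3)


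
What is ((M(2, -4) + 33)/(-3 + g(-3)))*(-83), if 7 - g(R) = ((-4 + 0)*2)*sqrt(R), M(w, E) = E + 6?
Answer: -2905/52 + 2905*I*sqrt(3)/26 ≈ -55.865 + 193.52*I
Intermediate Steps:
M(w, E) = 6 + E
g(R) = 7 + 8*sqrt(R) (g(R) = 7 - (-4 + 0)*2*sqrt(R) = 7 - (-4*2)*sqrt(R) = 7 - (-8)*sqrt(R) = 7 + 8*sqrt(R))
((M(2, -4) + 33)/(-3 + g(-3)))*(-83) = (((6 - 4) + 33)/(-3 + (7 + 8*sqrt(-3))))*(-83) = ((2 + 33)/(-3 + (7 + 8*(I*sqrt(3)))))*(-83) = (35/(-3 + (7 + 8*I*sqrt(3))))*(-83) = (35/(4 + 8*I*sqrt(3)))*(-83) = -2905/(4 + 8*I*sqrt(3))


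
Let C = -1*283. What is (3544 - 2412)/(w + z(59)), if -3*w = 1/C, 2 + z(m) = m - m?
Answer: -961068/1697 ≈ -566.33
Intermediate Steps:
z(m) = -2 (z(m) = -2 + (m - m) = -2 + 0 = -2)
C = -283
w = 1/849 (w = -⅓/(-283) = -⅓*(-1/283) = 1/849 ≈ 0.0011779)
(3544 - 2412)/(w + z(59)) = (3544 - 2412)/(1/849 - 2) = 1132/(-1697/849) = 1132*(-849/1697) = -961068/1697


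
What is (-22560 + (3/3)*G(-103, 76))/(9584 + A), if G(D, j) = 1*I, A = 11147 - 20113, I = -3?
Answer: -7521/206 ≈ -36.510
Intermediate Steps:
A = -8966
G(D, j) = -3 (G(D, j) = 1*(-3) = -3)
(-22560 + (3/3)*G(-103, 76))/(9584 + A) = (-22560 + (3/3)*(-3))/(9584 - 8966) = (-22560 + (3*(⅓))*(-3))/618 = (-22560 + 1*(-3))*(1/618) = (-22560 - 3)*(1/618) = -22563*1/618 = -7521/206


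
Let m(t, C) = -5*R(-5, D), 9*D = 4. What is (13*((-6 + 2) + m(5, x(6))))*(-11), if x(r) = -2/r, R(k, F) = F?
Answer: 8008/9 ≈ 889.78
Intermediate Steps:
D = 4/9 (D = (1/9)*4 = 4/9 ≈ 0.44444)
m(t, C) = -20/9 (m(t, C) = -5*4/9 = -20/9)
(13*((-6 + 2) + m(5, x(6))))*(-11) = (13*((-6 + 2) - 20/9))*(-11) = (13*(-4 - 20/9))*(-11) = (13*(-56/9))*(-11) = -728/9*(-11) = 8008/9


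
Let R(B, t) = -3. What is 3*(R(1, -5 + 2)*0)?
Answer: 0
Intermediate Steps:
3*(R(1, -5 + 2)*0) = 3*(-3*0) = 3*0 = 0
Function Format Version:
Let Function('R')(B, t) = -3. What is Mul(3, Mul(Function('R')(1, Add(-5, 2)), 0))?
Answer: 0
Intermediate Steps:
Mul(3, Mul(Function('R')(1, Add(-5, 2)), 0)) = Mul(3, Mul(-3, 0)) = Mul(3, 0) = 0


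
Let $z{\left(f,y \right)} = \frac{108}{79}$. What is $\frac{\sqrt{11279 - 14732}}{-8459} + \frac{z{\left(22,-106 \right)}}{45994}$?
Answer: $\frac{54}{1816763} - \frac{i \sqrt{3453}}{8459} \approx 2.9723 \cdot 10^{-5} - 0.0069467 i$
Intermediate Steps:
$z{\left(f,y \right)} = \frac{108}{79}$ ($z{\left(f,y \right)} = 108 \cdot \frac{1}{79} = \frac{108}{79}$)
$\frac{\sqrt{11279 - 14732}}{-8459} + \frac{z{\left(22,-106 \right)}}{45994} = \frac{\sqrt{11279 - 14732}}{-8459} + \frac{108}{79 \cdot 45994} = \sqrt{-3453} \left(- \frac{1}{8459}\right) + \frac{108}{79} \cdot \frac{1}{45994} = i \sqrt{3453} \left(- \frac{1}{8459}\right) + \frac{54}{1816763} = - \frac{i \sqrt{3453}}{8459} + \frac{54}{1816763} = \frac{54}{1816763} - \frac{i \sqrt{3453}}{8459}$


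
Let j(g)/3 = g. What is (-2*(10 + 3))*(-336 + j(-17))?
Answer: 10062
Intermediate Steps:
j(g) = 3*g
(-2*(10 + 3))*(-336 + j(-17)) = (-2*(10 + 3))*(-336 + 3*(-17)) = (-2*13)*(-336 - 51) = -26*(-387) = 10062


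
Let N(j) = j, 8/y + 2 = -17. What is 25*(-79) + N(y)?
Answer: -37533/19 ≈ -1975.4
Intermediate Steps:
y = -8/19 (y = 8/(-2 - 17) = 8/(-19) = 8*(-1/19) = -8/19 ≈ -0.42105)
25*(-79) + N(y) = 25*(-79) - 8/19 = -1975 - 8/19 = -37533/19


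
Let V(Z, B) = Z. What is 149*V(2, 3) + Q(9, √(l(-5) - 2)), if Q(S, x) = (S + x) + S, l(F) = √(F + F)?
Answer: 316 + √(-2 + I*√10) ≈ 316.93 + 1.6944*I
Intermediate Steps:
l(F) = √2*√F (l(F) = √(2*F) = √2*√F)
Q(S, x) = x + 2*S
149*V(2, 3) + Q(9, √(l(-5) - 2)) = 149*2 + (√(√2*√(-5) - 2) + 2*9) = 298 + (√(√2*(I*√5) - 2) + 18) = 298 + (√(I*√10 - 2) + 18) = 298 + (√(-2 + I*√10) + 18) = 298 + (18 + √(-2 + I*√10)) = 316 + √(-2 + I*√10)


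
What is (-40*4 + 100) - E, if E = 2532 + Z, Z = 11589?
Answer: -14181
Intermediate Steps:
E = 14121 (E = 2532 + 11589 = 14121)
(-40*4 + 100) - E = (-40*4 + 100) - 1*14121 = (-160 + 100) - 14121 = -60 - 14121 = -14181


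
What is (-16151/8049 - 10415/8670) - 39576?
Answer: -184135219439/4652322 ≈ -39579.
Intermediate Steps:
(-16151/8049 - 10415/8670) - 39576 = (-16151*1/8049 - 10415*1/8670) - 39576 = (-16151/8049 - 2083/1734) - 39576 = -14923967/4652322 - 39576 = -184135219439/4652322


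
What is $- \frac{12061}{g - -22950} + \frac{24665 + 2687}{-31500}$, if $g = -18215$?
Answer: $- \frac{25471661}{7457625} \approx -3.4155$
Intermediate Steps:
$- \frac{12061}{g - -22950} + \frac{24665 + 2687}{-31500} = - \frac{12061}{-18215 - -22950} + \frac{24665 + 2687}{-31500} = - \frac{12061}{-18215 + 22950} + 27352 \left(- \frac{1}{31500}\right) = - \frac{12061}{4735} - \frac{6838}{7875} = - \frac{25471661}{7457625}$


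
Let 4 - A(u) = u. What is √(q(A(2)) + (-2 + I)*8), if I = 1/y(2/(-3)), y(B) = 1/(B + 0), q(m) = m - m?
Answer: 8*I*√3/3 ≈ 4.6188*I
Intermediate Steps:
A(u) = 4 - u
q(m) = 0
y(B) = 1/B
I = -⅔ (I = 1/(1/(2/(-3))) = 1/(1/(2*(-⅓))) = 1/(1/(-⅔)) = 1/(-3/2) = -⅔ ≈ -0.66667)
√(q(A(2)) + (-2 + I)*8) = √(0 + (-2 - ⅔)*8) = √(0 - 8/3*8) = √(0 - 64/3) = √(-64/3) = 8*I*√3/3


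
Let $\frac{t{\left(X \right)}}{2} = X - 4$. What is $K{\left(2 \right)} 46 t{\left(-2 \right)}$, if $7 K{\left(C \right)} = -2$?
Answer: $\frac{1104}{7} \approx 157.71$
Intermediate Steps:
$t{\left(X \right)} = -8 + 2 X$ ($t{\left(X \right)} = 2 \left(X - 4\right) = 2 \left(-4 + X\right) = -8 + 2 X$)
$K{\left(C \right)} = - \frac{2}{7}$ ($K{\left(C \right)} = \frac{1}{7} \left(-2\right) = - \frac{2}{7}$)
$K{\left(2 \right)} 46 t{\left(-2 \right)} = - \frac{2 \cdot 46 \left(-8 + 2 \left(-2\right)\right)}{7} = - \frac{2 \cdot 46 \left(-8 - 4\right)}{7} = - \frac{2 \cdot 46 \left(-12\right)}{7} = \left(- \frac{2}{7}\right) \left(-552\right) = \frac{1104}{7}$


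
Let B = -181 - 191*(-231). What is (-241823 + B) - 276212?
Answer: -474095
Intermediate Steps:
B = 43940 (B = -181 + 44121 = 43940)
(-241823 + B) - 276212 = (-241823 + 43940) - 276212 = -197883 - 276212 = -474095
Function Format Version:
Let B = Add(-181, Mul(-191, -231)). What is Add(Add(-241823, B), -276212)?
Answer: -474095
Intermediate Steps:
B = 43940 (B = Add(-181, 44121) = 43940)
Add(Add(-241823, B), -276212) = Add(Add(-241823, 43940), -276212) = Add(-197883, -276212) = -474095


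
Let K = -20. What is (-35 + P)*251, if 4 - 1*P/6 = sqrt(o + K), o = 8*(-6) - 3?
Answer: -2761 - 1506*I*sqrt(71) ≈ -2761.0 - 12690.0*I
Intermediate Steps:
o = -51 (o = -48 - 3 = -51)
P = 24 - 6*I*sqrt(71) (P = 24 - 6*sqrt(-51 - 20) = 24 - 6*I*sqrt(71) ≈ 24.0 - 50.557*I)
(-35 + P)*251 = (-35 + (24 - 6*I*sqrt(71)))*251 = (-11 - 6*I*sqrt(71))*251 = -2761 - 1506*I*sqrt(71)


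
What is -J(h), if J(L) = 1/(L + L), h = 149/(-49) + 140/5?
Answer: -49/2446 ≈ -0.020033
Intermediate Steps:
h = 1223/49 (h = 149*(-1/49) + 140*(⅕) = -149/49 + 28 = 1223/49 ≈ 24.959)
J(L) = 1/(2*L)
-J(h) = -1/(2*1223/49) = -49/(2*1223) = -1*49/2446 = -49/2446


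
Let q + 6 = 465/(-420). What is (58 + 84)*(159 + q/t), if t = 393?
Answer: 124210027/5502 ≈ 22575.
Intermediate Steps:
q = -199/28 (q = -6 + 465/(-420) = -6 + 465*(-1/420) = -6 - 31/28 = -199/28 ≈ -7.1071)
(58 + 84)*(159 + q/t) = (58 + 84)*(159 - 199/28/393) = 142*(159 - 199/28*1/393) = 142*(159 - 199/11004) = 142*(1749437/11004) = 124210027/5502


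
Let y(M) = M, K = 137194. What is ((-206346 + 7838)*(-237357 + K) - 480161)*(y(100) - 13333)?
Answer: -263107460016819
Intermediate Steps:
((-206346 + 7838)*(-237357 + K) - 480161)*(y(100) - 13333) = ((-206346 + 7838)*(-237357 + 137194) - 480161)*(100 - 13333) = (-198508*(-100163) - 480161)*(-13233) = (19883156804 - 480161)*(-13233) = 19882676643*(-13233) = -263107460016819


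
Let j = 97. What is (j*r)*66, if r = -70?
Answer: -448140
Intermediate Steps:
(j*r)*66 = (97*(-70))*66 = -6790*66 = -448140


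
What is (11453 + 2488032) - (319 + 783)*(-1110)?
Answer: 3722705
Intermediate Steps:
(11453 + 2488032) - (319 + 783)*(-1110) = 2499485 - 1102*(-1110) = 2499485 - 1*(-1223220) = 2499485 + 1223220 = 3722705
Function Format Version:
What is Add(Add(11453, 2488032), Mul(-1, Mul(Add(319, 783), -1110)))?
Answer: 3722705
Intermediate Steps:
Add(Add(11453, 2488032), Mul(-1, Mul(Add(319, 783), -1110))) = Add(2499485, Mul(-1, Mul(1102, -1110))) = Add(2499485, Mul(-1, -1223220)) = Add(2499485, 1223220) = 3722705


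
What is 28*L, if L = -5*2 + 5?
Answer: -140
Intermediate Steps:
L = -5 (L = -10 + 5 = -5)
28*L = 28*(-5) = -140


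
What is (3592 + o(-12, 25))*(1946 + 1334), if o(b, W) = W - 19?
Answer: 11801440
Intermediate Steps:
o(b, W) = -19 + W
(3592 + o(-12, 25))*(1946 + 1334) = (3592 + (-19 + 25))*(1946 + 1334) = (3592 + 6)*3280 = 3598*3280 = 11801440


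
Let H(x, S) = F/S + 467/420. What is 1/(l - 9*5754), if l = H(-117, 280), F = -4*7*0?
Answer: -420/21749653 ≈ -1.9311e-5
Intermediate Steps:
F = 0 (F = -28*0 = 0)
H(x, S) = 467/420 (H(x, S) = 0/S + 467/420 = 0 + 467*(1/420) = 0 + 467/420 = 467/420)
l = 467/420 ≈ 1.1119
1/(l - 9*5754) = 1/(467/420 - 9*5754) = 1/(467/420 - 51786) = 1/(-21749653/420) = -420/21749653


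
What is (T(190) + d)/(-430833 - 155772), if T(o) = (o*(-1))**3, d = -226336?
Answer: 7085336/586605 ≈ 12.079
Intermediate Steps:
T(o) = -o**3 (T(o) = (-o)**3 = -o**3)
(T(190) + d)/(-430833 - 155772) = (-1*190**3 - 226336)/(-430833 - 155772) = (-1*6859000 - 226336)/(-586605) = (-6859000 - 226336)*(-1/586605) = -7085336*(-1/586605) = 7085336/586605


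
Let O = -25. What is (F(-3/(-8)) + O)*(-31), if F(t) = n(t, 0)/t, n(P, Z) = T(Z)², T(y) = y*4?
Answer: 775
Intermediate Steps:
T(y) = 4*y
n(P, Z) = 16*Z² (n(P, Z) = (4*Z)² = 16*Z²)
F(t) = 0 (F(t) = (16*0²)/t = (16*0)/t = 0/t = 0)
(F(-3/(-8)) + O)*(-31) = (0 - 25)*(-31) = -25*(-31) = 775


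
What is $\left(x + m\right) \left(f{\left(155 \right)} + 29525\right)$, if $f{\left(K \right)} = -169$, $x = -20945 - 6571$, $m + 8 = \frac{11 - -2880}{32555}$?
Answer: $- \frac{26304177511724}{32555} \approx -8.0799 \cdot 10^{8}$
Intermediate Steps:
$m = - \frac{257549}{32555}$ ($m = -8 + \frac{11 - -2880}{32555} = -8 + \left(11 + 2880\right) \frac{1}{32555} = -8 + 2891 \cdot \frac{1}{32555} = -8 + \frac{2891}{32555} = - \frac{257549}{32555} \approx -7.9112$)
$x = -27516$
$\left(x + m\right) \left(f{\left(155 \right)} + 29525\right) = \left(-27516 - \frac{257549}{32555}\right) \left(-169 + 29525\right) = \left(- \frac{896040929}{32555}\right) 29356 = - \frac{26304177511724}{32555}$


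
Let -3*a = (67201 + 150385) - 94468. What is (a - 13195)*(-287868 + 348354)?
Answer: -3280417886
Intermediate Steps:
a = -123118/3 (a = -((67201 + 150385) - 94468)/3 = -(217586 - 94468)/3 = -⅓*123118 = -123118/3 ≈ -41039.)
(a - 13195)*(-287868 + 348354) = (-123118/3 - 13195)*(-287868 + 348354) = -162703/3*60486 = -3280417886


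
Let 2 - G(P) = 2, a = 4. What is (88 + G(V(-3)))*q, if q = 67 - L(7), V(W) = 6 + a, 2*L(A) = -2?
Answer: 5984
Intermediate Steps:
L(A) = -1 (L(A) = (1/2)*(-2) = -1)
V(W) = 10 (V(W) = 6 + 4 = 10)
G(P) = 0 (G(P) = 2 - 1*2 = 2 - 2 = 0)
q = 68 (q = 67 - 1*(-1) = 67 + 1 = 68)
(88 + G(V(-3)))*q = (88 + 0)*68 = 88*68 = 5984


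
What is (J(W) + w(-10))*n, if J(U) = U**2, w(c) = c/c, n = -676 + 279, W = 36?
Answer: -514909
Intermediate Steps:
n = -397
w(c) = 1
(J(W) + w(-10))*n = (36**2 + 1)*(-397) = (1296 + 1)*(-397) = 1297*(-397) = -514909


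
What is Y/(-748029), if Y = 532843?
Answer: -532843/748029 ≈ -0.71233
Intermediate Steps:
Y/(-748029) = 532843/(-748029) = 532843*(-1/748029) = -532843/748029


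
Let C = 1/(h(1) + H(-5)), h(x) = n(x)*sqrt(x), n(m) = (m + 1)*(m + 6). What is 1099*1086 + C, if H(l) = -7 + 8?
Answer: 17902711/15 ≈ 1.1935e+6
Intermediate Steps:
H(l) = 1
n(m) = (1 + m)*(6 + m)
h(x) = sqrt(x)*(6 + x**2 + 7*x) (h(x) = (6 + x**2 + 7*x)*sqrt(x) = sqrt(x)*(6 + x**2 + 7*x))
C = 1/15 (C = 1/(sqrt(1)*(6 + 1**2 + 7*1) + 1) = 1/(1*(6 + 1 + 7) + 1) = 1/(1*14 + 1) = 1/(14 + 1) = 1/15 ≈ 0.066667)
1099*1086 + C = 1099*1086 + 1/15 = 1193514 + 1/15 = 17902711/15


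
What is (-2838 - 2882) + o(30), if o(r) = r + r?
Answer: -5660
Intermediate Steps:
o(r) = 2*r
(-2838 - 2882) + o(30) = (-2838 - 2882) + 2*30 = -5720 + 60 = -5660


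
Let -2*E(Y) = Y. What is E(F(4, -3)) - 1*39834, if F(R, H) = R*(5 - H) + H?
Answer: -79697/2 ≈ -39849.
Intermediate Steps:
F(R, H) = H + R*(5 - H)
E(Y) = -Y/2
E(F(4, -3)) - 1*39834 = -(-3 + 5*4 - 1*(-3)*4)/2 - 1*39834 = -(-3 + 20 + 12)/2 - 39834 = -½*29 - 39834 = -29/2 - 39834 = -79697/2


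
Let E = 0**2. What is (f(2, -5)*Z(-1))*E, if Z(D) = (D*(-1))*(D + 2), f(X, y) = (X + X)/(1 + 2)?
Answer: 0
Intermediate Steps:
E = 0
f(X, y) = 2*X/3 (f(X, y) = (2*X)/3 = 2*X/3)
Z(D) = -D*(2 + D) (Z(D) = (-D)*(2 + D) = -D*(2 + D))
(f(2, -5)*Z(-1))*E = (((2/3)*2)*(-1*(-1)*(2 - 1)))*0 = (4*(-1*(-1)*1)/3)*0 = ((4/3)*1)*0 = (4/3)*0 = 0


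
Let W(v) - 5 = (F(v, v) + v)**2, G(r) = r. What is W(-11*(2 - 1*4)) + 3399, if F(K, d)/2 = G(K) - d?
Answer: 3888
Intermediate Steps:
F(K, d) = -2*d + 2*K (F(K, d) = 2*(K - d) = -2*d + 2*K)
W(v) = 5 + v**2 (W(v) = 5 + ((-2*v + 2*v) + v)**2 = 5 + (0 + v)**2 = 5 + v**2)
W(-11*(2 - 1*4)) + 3399 = (5 + (-11*(2 - 1*4))**2) + 3399 = (5 + (-11*(2 - 4))**2) + 3399 = (5 + (-11*(-2))**2) + 3399 = (5 + 22**2) + 3399 = (5 + 484) + 3399 = 489 + 3399 = 3888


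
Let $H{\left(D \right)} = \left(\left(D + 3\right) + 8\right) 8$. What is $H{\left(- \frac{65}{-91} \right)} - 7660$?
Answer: $- \frac{52964}{7} \approx -7566.3$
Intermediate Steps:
$H{\left(D \right)} = 88 + 8 D$ ($H{\left(D \right)} = \left(\left(3 + D\right) + 8\right) 8 = \left(11 + D\right) 8 = 88 + 8 D$)
$H{\left(- \frac{65}{-91} \right)} - 7660 = \left(88 + 8 \left(- \frac{65}{-91}\right)\right) - 7660 = \left(88 + 8 \left(\left(-65\right) \left(- \frac{1}{91}\right)\right)\right) - 7660 = \left(88 + 8 \cdot \frac{5}{7}\right) - 7660 = \left(88 + \frac{40}{7}\right) - 7660 = \frac{656}{7} - 7660 = - \frac{52964}{7}$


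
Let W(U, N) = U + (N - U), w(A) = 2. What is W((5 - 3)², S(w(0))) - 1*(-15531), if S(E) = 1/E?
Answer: 31063/2 ≈ 15532.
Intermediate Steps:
W(U, N) = N
W((5 - 3)², S(w(0))) - 1*(-15531) = 1/2 - 1*(-15531) = ½ + 15531 = 31063/2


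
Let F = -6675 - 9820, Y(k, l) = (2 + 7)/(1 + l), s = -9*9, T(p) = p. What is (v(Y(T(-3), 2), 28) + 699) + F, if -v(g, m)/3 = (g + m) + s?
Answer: -15646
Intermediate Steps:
s = -81
Y(k, l) = 9/(1 + l)
v(g, m) = 243 - 3*g - 3*m (v(g, m) = -3*((g + m) - 81) = -3*(-81 + g + m) = 243 - 3*g - 3*m)
F = -16495
(v(Y(T(-3), 2), 28) + 699) + F = ((243 - 27/(1 + 2) - 3*28) + 699) - 16495 = ((243 - 27/3 - 84) + 699) - 16495 = ((243 - 3*3 - 84) + 699) - 16495 = ((243 - 9 - 84) + 699) - 16495 = (150 + 699) - 16495 = 849 - 16495 = -15646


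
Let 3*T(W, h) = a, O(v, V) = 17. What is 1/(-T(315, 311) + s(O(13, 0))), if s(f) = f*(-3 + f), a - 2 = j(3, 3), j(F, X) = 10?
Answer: 1/234 ≈ 0.0042735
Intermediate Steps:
a = 12 (a = 2 + 10 = 12)
T(W, h) = 4 (T(W, h) = (⅓)*12 = 4)
1/(-T(315, 311) + s(O(13, 0))) = 1/(-1*4 + 17*(-3 + 17)) = 1/(-4 + 17*14) = 1/(-4 + 238) = 1/234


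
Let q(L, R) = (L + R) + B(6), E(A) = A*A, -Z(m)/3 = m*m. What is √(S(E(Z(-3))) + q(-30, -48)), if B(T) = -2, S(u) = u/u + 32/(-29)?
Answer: I*√67367/29 ≈ 8.9501*I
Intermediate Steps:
Z(m) = -3*m² (Z(m) = -3*m*m = -3*m²)
E(A) = A²
S(u) = -3/29 (S(u) = 1 + 32*(-1/29) = 1 - 32/29 = -3/29)
q(L, R) = -2 + L + R (q(L, R) = (L + R) - 2 = -2 + L + R)
√(S(E(Z(-3))) + q(-30, -48)) = √(-3/29 + (-2 - 30 - 48)) = √(-3/29 - 80) = √(-2323/29) = I*√67367/29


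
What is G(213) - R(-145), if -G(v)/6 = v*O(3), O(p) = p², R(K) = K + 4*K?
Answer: -10777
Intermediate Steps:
R(K) = 5*K
G(v) = -54*v (G(v) = -6*v*3² = -6*v*9 = -54*v)
G(213) - R(-145) = -54*213 - 5*(-145) = -11502 - 1*(-725) = -11502 + 725 = -10777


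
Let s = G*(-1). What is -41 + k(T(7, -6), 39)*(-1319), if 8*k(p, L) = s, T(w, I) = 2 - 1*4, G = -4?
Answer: -1401/2 ≈ -700.50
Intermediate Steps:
s = 4 (s = -4*(-1) = 4)
T(w, I) = -2 (T(w, I) = 2 - 4 = -2)
k(p, L) = ½ (k(p, L) = (⅛)*4 = ½)
-41 + k(T(7, -6), 39)*(-1319) = -41 + (½)*(-1319) = -41 - 1319/2 = -1401/2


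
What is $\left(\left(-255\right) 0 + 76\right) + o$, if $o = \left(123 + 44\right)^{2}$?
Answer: $27965$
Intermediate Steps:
$o = 27889$ ($o = 167^{2} = 27889$)
$\left(\left(-255\right) 0 + 76\right) + o = \left(\left(-255\right) 0 + 76\right) + 27889 = \left(0 + 76\right) + 27889 = 76 + 27889 = 27965$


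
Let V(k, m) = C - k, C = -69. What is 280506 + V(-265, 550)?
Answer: 280702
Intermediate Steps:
V(k, m) = -69 - k
280506 + V(-265, 550) = 280506 + (-69 - 1*(-265)) = 280506 + (-69 + 265) = 280506 + 196 = 280702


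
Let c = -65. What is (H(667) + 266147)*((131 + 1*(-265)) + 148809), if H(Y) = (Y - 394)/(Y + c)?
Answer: 3402974647675/86 ≈ 3.9569e+10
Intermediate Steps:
H(Y) = (-394 + Y)/(-65 + Y) (H(Y) = (Y - 394)/(Y - 65) = (-394 + Y)/(-65 + Y))
(H(667) + 266147)*((131 + 1*(-265)) + 148809) = ((-394 + 667)/(-65 + 667) + 266147)*((131 + 1*(-265)) + 148809) = (273/602 + 266147)*((131 - 265) + 148809) = ((1/602)*273 + 266147)*(-134 + 148809) = (39/86 + 266147)*148675 = (22888681/86)*148675 = 3402974647675/86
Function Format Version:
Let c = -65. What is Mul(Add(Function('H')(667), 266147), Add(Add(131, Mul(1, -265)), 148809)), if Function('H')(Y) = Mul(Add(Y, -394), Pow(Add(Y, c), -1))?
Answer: Rational(3402974647675, 86) ≈ 3.9569e+10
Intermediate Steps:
Function('H')(Y) = Mul(Pow(Add(-65, Y), -1), Add(-394, Y)) (Function('H')(Y) = Mul(Add(Y, -394), Pow(Add(Y, -65), -1)) = Mul(Add(-394, Y), Pow(Add(-65, Y), -1)) = Mul(Pow(Add(-65, Y), -1), Add(-394, Y)))
Mul(Add(Function('H')(667), 266147), Add(Add(131, Mul(1, -265)), 148809)) = Mul(Add(Mul(Pow(Add(-65, 667), -1), Add(-394, 667)), 266147), Add(Add(131, Mul(1, -265)), 148809)) = Mul(Add(Mul(Pow(602, -1), 273), 266147), Add(Add(131, -265), 148809)) = Mul(Add(Mul(Rational(1, 602), 273), 266147), Add(-134, 148809)) = Mul(Add(Rational(39, 86), 266147), 148675) = Mul(Rational(22888681, 86), 148675) = Rational(3402974647675, 86)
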